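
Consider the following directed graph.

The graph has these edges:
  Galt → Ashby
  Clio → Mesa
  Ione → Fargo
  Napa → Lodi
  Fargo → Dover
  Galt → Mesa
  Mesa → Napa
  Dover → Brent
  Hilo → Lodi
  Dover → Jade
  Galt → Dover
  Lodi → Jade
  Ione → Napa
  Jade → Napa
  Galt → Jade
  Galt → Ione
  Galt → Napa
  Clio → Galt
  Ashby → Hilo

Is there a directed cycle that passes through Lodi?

Yes

Lodi is on a cycle iff Lodi can reach itself via ≥1 edge.
Lodi → Jade → Napa → Lodi — yes.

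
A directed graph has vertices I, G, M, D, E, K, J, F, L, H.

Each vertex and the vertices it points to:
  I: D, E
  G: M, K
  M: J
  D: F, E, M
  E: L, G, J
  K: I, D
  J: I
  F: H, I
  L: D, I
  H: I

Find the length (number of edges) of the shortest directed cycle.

3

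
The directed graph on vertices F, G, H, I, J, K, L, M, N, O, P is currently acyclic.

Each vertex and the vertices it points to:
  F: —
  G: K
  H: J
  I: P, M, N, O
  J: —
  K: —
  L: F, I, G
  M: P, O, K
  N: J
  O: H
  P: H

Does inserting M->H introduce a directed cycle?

No

Adding M→H creates a cycle iff H can already reach M.
Explore from H: no path reaches M. The graph stays acyclic.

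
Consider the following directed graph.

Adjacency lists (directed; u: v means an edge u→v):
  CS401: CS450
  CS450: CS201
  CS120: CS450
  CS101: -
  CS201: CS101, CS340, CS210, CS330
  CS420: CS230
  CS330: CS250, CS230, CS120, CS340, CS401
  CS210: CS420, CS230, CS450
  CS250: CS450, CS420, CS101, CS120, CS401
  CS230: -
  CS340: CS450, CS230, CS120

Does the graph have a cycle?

Yes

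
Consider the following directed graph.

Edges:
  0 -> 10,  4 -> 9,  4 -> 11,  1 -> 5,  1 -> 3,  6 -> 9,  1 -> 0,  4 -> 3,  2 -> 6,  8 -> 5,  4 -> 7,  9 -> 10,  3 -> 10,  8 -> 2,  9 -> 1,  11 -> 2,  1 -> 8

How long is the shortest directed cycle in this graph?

5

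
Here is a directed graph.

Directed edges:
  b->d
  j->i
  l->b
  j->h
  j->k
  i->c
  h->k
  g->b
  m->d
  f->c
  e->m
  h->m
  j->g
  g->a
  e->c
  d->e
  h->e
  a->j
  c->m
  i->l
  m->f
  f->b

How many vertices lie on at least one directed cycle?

9

A vertex is on a directed cycle iff it belongs to a strongly connected component of size ≥ 2 (or has a self-loop).
The vertices on cycles are {a, b, c, d, e, f, g, j, m} — 9 in total.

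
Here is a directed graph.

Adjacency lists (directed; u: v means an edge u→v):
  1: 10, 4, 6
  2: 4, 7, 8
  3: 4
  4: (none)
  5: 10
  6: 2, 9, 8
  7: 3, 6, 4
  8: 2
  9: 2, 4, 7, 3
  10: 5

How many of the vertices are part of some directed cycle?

7

A vertex is on a directed cycle iff it belongs to a strongly connected component of size ≥ 2 (or has a self-loop).
The vertices on cycles are {2, 5, 6, 7, 8, 9, 10} — 7 in total.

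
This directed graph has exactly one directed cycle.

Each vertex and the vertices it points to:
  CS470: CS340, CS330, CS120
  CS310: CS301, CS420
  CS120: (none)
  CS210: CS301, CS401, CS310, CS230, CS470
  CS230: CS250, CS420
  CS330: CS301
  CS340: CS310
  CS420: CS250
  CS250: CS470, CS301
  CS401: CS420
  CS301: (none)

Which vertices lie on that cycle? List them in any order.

CS250, CS310, CS340, CS420, CS470

DFS with gray/black marking from CS470:
CS470 gray
  CS340 gray
    CS310 gray
      CS301 gray
      CS301 black
      CS420 gray
        CS250 gray
          CS250→CS470: CS470 is gray → back edge
Back edge closes the cycle CS470 → CS340 → CS310 → CS420 → CS250 → CS470; its vertices are {CS250, CS310, CS340, CS420, CS470}.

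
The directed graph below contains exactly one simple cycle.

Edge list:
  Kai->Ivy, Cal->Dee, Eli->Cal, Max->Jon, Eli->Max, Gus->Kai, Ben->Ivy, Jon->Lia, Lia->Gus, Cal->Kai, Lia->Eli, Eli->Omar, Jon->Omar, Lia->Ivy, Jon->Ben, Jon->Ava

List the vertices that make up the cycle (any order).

DFS with gray/black marking from Jon:
Jon gray
  Ava gray
  Ava black
  Omar gray
  Omar black
  Ben gray
    Ivy gray
    Ivy black
  Ben black
  Lia gray
    Lia→Ivy: Ivy black — skip
    Eli gray
      Cal gray
        Dee gray
        Dee black
        Kai gray
          Kai→Ivy: Ivy black — skip
        Kai black
      Cal black
      Max gray
        Max→Jon: Jon is gray → back edge
Back edge closes the cycle Jon → Lia → Eli → Max → Jon; its vertices are {Eli, Jon, Lia, Max}.

Eli, Jon, Lia, Max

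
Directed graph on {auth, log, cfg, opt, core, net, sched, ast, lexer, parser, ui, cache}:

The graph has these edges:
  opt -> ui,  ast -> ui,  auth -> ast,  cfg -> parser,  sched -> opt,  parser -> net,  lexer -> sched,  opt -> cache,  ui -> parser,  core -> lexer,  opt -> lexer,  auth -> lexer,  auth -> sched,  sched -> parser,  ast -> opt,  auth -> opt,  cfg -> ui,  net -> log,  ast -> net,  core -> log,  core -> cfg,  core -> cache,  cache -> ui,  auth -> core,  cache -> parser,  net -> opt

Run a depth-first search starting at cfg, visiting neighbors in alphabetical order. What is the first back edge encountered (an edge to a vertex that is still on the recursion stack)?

cache→parser

DFS from cfg (visiting neighbors in alphabetical order); mark gray on enter, black on exit:
cfg gray
  parser gray
    net gray
      log gray
      log black
      opt gray
        cache gray
          cache→parser: parser is gray → back edge
First back edge: cache → parser.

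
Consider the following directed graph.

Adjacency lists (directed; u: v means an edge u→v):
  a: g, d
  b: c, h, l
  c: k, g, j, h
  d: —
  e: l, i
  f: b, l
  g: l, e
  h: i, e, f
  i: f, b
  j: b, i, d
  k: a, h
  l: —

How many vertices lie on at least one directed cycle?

10

A vertex is on a directed cycle iff it belongs to a strongly connected component of size ≥ 2 (or has a self-loop).
The vertices on cycles are {a, b, c, e, f, g, h, i, j, k} — 10 in total.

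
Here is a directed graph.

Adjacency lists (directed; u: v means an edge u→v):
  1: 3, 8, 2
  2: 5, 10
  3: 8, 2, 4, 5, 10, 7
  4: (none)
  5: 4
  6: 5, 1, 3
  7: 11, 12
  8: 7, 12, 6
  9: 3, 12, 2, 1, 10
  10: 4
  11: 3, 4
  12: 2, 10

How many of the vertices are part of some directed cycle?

A vertex is on a directed cycle iff it belongs to a strongly connected component of size ≥ 2 (or has a self-loop).
The vertices on cycles are {1, 3, 6, 7, 8, 11} — 6 in total.

6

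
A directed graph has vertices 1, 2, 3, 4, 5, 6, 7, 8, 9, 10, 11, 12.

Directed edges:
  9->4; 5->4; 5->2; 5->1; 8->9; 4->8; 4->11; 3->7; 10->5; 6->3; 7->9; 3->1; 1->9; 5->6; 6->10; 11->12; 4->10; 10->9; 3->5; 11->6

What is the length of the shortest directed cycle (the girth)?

For each vertex v, BFS finds the shortest path from v back to v.
The shortest such closed walk is 3 → 5 → 6 → 3, length 3.

3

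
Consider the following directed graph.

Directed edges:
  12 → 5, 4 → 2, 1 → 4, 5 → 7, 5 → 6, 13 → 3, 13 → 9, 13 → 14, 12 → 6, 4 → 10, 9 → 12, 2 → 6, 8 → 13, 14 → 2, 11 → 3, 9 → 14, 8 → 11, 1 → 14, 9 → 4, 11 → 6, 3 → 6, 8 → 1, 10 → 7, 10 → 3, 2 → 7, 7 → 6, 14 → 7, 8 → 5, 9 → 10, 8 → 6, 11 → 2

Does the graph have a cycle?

No

DFS with white/gray/black marking, starting from 9:
9 gray
  4 gray
    10 gray
      7 gray
        6 gray
        6 black
      7 black
      3 gray
        3→6: 6 black — skip
      3 black
    10 black
    2 gray
      2→6: 6 black — skip
      2→7: 7 black — skip
    2 black
  4 black
  14 gray
    14→7: 7 black — skip
    14→2: 2 black — skip
  14 black
  9→10: 10 black — skip
  12 gray
    5 gray
      5→7: 7 black — skip
      5→6: 6 black — skip
    5 black
    12→6: 6 black — skip
  12 black
9 black
1 gray
  1→4: 4 black — skip
  1→14: 14 black — skip
1 black
8 gray
  8→5: 5 black — skip
  11 gray
    11→2: 2 black — skip
    11→3: 3 black — skip
    11→6: 6 black — skip
  11 black
  13 gray
    13→3: 3 black — skip
    13→14: 14 black — skip
    13→9: 9 black — skip
  13 black
  8→1: 1 black — skip
  8→6: 6 black — skip
8 black
Every edge goes to a white or black vertex — no back edge, so the graph is acyclic.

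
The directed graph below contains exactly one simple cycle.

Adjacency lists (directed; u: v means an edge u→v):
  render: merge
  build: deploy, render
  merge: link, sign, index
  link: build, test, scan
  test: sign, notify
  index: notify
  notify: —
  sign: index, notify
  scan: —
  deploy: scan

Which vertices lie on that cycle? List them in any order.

DFS with gray/black marking from link:
link gray
  build gray
    deploy gray
      scan gray
      scan black
    deploy black
    render gray
      merge gray
        merge→link: link is gray → back edge
Back edge closes the cycle link → build → render → merge → link; its vertices are {link, build, merge, render}.

link, build, merge, render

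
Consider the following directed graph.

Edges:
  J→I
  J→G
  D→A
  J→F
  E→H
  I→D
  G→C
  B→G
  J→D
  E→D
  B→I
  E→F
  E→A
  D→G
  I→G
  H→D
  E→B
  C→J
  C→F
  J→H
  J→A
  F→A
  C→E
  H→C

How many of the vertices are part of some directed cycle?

8

A vertex is on a directed cycle iff it belongs to a strongly connected component of size ≥ 2 (or has a self-loop).
The vertices on cycles are {B, C, D, E, G, H, I, J} — 8 in total.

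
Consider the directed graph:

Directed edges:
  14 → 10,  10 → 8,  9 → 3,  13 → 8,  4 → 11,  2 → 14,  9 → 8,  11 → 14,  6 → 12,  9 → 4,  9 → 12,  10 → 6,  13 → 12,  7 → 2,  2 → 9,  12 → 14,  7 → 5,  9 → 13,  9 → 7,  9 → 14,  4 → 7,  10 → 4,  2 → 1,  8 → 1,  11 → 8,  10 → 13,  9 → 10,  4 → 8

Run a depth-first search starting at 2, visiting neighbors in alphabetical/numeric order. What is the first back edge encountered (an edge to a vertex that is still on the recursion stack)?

DFS from 2 (visiting neighbors in alphabetical/numeric order); mark gray on enter, black on exit:
2 gray
  1 gray
  1 black
  9 gray
    3 gray
    3 black
    4 gray
      7 gray
        7→2: 2 is gray → back edge
First back edge: 7 → 2.

7->2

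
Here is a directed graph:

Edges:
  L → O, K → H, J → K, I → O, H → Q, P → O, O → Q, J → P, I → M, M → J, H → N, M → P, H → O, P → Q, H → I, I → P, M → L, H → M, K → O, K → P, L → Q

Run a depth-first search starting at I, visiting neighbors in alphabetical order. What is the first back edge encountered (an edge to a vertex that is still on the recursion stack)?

H->I

DFS from I (visiting neighbors in alphabetical order); mark gray on enter, black on exit:
I gray
  M gray
    J gray
      K gray
        H gray
          H→I: I is gray → back edge
First back edge: H → I.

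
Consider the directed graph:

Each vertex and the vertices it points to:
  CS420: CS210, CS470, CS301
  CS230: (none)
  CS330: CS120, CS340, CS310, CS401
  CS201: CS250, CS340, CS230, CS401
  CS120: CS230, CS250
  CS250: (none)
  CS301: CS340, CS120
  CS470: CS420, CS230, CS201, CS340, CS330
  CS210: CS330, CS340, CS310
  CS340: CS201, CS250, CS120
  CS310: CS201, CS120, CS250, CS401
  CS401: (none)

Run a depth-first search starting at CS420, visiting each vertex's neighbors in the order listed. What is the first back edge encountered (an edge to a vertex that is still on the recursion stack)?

DFS from CS420 (visiting each vertex's neighbors in the order listed); mark gray on enter, black on exit:
CS420 gray
  CS210 gray
    CS330 gray
      CS120 gray
        CS230 gray
        CS230 black
        CS250 gray
        CS250 black
      CS120 black
      CS340 gray
        CS201 gray
          CS201→CS250: CS250 black — skip
          CS201→CS340: CS340 is gray → back edge
First back edge: CS201 → CS340.

CS201→CS340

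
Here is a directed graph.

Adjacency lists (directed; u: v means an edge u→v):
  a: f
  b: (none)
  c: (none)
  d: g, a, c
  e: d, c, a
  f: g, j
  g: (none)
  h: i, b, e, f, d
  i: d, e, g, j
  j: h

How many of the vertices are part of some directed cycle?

7

A vertex is on a directed cycle iff it belongs to a strongly connected component of size ≥ 2 (or has a self-loop).
The vertices on cycles are {a, d, e, f, h, i, j} — 7 in total.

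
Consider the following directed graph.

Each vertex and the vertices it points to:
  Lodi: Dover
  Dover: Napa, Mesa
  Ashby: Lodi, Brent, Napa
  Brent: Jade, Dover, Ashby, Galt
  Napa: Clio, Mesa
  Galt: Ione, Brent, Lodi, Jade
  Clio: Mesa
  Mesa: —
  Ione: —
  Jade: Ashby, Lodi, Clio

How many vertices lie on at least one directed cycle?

A vertex is on a directed cycle iff it belongs to a strongly connected component of size ≥ 2 (or has a self-loop).
The vertices on cycles are {Galt, Jade, Ashby, Brent} — 4 in total.

4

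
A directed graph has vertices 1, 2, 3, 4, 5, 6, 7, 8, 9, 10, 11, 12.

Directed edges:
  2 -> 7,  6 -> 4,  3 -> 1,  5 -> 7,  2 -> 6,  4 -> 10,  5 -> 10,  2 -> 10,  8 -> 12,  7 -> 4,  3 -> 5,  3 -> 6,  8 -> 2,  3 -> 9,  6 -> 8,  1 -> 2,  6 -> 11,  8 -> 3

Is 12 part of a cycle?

No

12 lies on a cycle iff there is a path from 12 back to itself.
Exploring from 12, it never reaches itself; equivalently, its strongly connected component is a singleton.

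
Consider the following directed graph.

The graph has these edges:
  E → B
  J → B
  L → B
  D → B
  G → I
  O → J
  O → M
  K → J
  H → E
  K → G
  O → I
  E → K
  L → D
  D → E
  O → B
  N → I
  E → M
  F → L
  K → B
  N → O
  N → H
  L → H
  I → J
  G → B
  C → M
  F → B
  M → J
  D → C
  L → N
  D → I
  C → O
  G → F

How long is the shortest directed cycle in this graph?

6

For each vertex v, BFS finds the shortest path from v back to v.
The shortest such closed walk is G → F → L → D → E → K → G, length 6.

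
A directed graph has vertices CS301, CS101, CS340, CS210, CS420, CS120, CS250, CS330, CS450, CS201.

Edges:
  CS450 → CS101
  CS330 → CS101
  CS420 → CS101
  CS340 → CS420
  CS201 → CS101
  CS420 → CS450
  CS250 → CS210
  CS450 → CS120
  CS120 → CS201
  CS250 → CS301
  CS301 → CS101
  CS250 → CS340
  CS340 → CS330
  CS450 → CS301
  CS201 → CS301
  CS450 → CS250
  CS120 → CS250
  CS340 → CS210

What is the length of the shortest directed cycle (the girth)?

For each vertex v, BFS finds the shortest path from v back to v.
The shortest such closed walk is CS450 → CS250 → CS340 → CS420 → CS450, length 4.

4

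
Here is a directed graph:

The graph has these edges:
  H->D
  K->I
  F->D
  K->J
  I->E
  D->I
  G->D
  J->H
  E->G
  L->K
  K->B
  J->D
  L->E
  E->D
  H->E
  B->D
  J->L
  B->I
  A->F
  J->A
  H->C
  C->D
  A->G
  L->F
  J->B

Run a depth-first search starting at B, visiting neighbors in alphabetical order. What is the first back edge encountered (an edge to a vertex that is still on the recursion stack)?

DFS from B (visiting neighbors in alphabetical order); mark gray on enter, black on exit:
B gray
  D gray
    I gray
      E gray
        E→D: D is gray → back edge
First back edge: E → D.

E->D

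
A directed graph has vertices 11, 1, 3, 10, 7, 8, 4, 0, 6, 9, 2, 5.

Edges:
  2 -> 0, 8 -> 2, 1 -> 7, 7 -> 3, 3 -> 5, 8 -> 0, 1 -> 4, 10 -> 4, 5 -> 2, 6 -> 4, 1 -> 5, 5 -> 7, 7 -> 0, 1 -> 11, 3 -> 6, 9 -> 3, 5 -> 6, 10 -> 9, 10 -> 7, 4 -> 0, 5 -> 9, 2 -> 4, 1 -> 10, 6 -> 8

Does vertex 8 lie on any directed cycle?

No

8 lies on a cycle iff there is a path from 8 back to itself.
Exploring from 8, it never reaches itself; equivalently, its strongly connected component is a singleton.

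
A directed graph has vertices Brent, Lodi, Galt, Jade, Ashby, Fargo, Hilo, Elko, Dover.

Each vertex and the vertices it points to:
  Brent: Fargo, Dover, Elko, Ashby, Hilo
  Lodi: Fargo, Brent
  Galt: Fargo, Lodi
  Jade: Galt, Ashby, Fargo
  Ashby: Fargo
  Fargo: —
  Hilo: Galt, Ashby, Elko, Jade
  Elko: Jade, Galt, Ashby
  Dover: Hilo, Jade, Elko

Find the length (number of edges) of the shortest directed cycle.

4

For each vertex v, BFS finds the shortest path from v back to v.
The shortest such closed walk is Lodi → Brent → Hilo → Galt → Lodi, length 4.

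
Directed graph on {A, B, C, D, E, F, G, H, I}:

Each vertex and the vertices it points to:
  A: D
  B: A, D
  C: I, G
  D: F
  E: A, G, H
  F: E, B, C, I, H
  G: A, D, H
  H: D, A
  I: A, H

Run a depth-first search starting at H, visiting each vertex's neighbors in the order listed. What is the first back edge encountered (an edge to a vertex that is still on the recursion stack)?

A->D

DFS from H (visiting each vertex's neighbors in the order listed); mark gray on enter, black on exit:
H gray
  D gray
    F gray
      E gray
        A gray
          A→D: D is gray → back edge
First back edge: A → D.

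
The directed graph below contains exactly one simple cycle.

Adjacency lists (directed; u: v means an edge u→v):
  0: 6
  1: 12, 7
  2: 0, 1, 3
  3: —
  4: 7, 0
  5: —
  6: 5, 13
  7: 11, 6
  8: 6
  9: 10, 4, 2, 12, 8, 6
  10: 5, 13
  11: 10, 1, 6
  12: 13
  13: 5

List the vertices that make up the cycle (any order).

DFS with gray/black marking from 1:
1 gray
  12 gray
    13 gray
      5 gray
      5 black
    13 black
  12 black
  7 gray
    11 gray
      10 gray
        10→5: 5 black — skip
        10→13: 13 black — skip
      10 black
      11→1: 1 is gray → back edge
Back edge closes the cycle 1 → 7 → 11 → 1; its vertices are {1, 7, 11}.

1, 7, 11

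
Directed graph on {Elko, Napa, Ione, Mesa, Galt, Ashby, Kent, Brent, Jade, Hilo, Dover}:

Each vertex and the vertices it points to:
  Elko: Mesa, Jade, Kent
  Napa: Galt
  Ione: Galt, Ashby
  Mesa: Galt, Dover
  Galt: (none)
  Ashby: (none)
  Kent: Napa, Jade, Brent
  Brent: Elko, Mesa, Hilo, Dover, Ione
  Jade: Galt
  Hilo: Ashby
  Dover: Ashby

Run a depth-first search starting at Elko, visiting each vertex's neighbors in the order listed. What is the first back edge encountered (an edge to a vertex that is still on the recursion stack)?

Brent->Elko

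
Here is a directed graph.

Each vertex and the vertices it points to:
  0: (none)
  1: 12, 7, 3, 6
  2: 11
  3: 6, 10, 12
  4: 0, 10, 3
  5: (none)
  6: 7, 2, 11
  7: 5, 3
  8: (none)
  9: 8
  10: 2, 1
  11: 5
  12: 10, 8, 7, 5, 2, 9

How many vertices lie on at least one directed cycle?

6

A vertex is on a directed cycle iff it belongs to a strongly connected component of size ≥ 2 (or has a self-loop).
The vertices on cycles are {1, 3, 6, 7, 10, 12} — 6 in total.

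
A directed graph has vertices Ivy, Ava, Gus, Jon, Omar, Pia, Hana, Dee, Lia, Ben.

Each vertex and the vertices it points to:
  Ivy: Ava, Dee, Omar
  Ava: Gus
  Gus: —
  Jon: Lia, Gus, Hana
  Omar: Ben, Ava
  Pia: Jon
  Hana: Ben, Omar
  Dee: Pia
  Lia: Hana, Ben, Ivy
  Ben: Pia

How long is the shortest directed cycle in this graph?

4

For each vertex v, BFS finds the shortest path from v back to v.
The shortest such closed walk is Jon → Lia → Ben → Pia → Jon, length 4.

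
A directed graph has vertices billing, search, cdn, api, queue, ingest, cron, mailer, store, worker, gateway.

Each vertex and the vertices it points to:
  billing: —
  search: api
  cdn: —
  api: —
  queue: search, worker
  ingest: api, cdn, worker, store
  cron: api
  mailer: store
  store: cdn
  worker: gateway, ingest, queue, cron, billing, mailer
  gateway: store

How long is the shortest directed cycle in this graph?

2

For each vertex v, BFS finds the shortest path from v back to v.
The shortest such closed walk is worker → queue → worker, length 2.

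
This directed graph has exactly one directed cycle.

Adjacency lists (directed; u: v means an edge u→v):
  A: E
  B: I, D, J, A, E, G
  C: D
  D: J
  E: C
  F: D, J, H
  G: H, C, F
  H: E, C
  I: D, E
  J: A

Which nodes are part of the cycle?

DFS with gray/black marking from A:
A gray
  E gray
    C gray
      D gray
        J gray
          J→A: A is gray → back edge
Back edge closes the cycle A → E → C → D → J → A; its vertices are {A, C, D, E, J}.

A, C, D, E, J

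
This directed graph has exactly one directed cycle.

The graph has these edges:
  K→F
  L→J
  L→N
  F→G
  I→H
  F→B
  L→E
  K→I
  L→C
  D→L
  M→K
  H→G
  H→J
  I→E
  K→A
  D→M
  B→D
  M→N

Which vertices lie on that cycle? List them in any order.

B, D, F, K, M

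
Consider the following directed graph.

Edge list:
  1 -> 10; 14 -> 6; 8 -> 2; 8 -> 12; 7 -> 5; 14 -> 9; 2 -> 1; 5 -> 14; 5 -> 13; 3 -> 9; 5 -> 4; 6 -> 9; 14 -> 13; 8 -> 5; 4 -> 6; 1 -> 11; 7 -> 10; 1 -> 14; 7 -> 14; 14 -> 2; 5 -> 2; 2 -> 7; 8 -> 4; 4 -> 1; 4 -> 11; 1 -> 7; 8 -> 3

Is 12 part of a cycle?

No

12 lies on a cycle iff there is a path from 12 back to itself.
Exploring from 12, it never reaches itself; equivalently, its strongly connected component is a singleton.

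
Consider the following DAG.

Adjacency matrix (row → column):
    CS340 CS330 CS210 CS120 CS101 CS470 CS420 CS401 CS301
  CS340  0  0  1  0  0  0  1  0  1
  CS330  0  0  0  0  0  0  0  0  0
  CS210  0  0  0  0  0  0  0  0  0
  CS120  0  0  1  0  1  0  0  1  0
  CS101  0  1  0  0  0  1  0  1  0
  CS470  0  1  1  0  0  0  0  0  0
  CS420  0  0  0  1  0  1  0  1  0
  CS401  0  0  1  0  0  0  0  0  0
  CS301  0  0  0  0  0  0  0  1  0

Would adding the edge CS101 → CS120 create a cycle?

Adding CS101→CS120 creates a cycle iff CS120 can already reach CS101.
Path from CS120: CS120 → CS101.
So CS120 → … → CS101 → CS120 is a cycle.

Yes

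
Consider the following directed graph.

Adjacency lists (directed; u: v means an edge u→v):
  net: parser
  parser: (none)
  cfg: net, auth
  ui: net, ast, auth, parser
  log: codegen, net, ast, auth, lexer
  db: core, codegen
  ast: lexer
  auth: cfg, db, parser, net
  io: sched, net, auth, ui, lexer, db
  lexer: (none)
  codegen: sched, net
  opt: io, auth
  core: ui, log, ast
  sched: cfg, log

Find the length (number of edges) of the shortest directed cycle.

For each vertex v, BFS finds the shortest path from v back to v.
The shortest such closed walk is cfg → auth → cfg, length 2.

2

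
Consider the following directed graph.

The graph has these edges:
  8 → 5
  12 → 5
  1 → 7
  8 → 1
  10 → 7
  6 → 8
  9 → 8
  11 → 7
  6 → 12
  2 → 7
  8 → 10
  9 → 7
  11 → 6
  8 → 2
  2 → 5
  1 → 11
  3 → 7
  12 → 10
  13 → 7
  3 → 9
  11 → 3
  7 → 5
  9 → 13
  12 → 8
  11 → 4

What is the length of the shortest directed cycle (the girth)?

For each vertex v, BFS finds the shortest path from v back to v.
The shortest such closed walk is 6 → 8 → 1 → 11 → 6, length 4.

4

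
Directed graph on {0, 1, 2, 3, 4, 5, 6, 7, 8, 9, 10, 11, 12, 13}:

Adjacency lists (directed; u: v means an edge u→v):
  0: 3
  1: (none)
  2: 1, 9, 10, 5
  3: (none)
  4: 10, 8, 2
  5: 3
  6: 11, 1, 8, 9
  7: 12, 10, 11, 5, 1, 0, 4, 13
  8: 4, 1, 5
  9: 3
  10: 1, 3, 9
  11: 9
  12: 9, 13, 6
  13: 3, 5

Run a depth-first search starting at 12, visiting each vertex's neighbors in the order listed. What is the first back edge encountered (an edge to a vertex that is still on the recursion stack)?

DFS from 12 (visiting each vertex's neighbors in the order listed); mark gray on enter, black on exit:
12 gray
  9 gray
    3 gray
    3 black
  9 black
  13 gray
    13→3: 3 black — skip
    5 gray
      5→3: 3 black — skip
    5 black
  13 black
  6 gray
    11 gray
      11→9: 9 black — skip
    11 black
    1 gray
    1 black
    8 gray
      4 gray
        10 gray
          10→1: 1 black — skip
          10→3: 3 black — skip
          10→9: 9 black — skip
        10 black
        4→8: 8 is gray → back edge
First back edge: 4 → 8.

4->8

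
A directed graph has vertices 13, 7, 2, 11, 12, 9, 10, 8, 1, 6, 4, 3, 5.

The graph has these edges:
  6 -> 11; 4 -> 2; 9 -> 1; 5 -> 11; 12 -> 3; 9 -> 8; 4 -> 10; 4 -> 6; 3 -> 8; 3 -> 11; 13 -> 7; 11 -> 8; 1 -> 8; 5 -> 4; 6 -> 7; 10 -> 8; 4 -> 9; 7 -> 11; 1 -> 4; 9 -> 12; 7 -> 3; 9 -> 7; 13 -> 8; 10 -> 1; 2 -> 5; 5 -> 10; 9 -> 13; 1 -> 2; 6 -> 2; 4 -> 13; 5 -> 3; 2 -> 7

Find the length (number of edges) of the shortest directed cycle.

3

For each vertex v, BFS finds the shortest path from v back to v.
The shortest such closed walk is 5 → 4 → 2 → 5, length 3.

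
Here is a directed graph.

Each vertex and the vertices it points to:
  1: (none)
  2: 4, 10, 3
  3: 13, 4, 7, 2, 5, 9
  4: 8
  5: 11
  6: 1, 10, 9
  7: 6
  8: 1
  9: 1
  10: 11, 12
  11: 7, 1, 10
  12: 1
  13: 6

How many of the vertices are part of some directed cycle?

6

A vertex is on a directed cycle iff it belongs to a strongly connected component of size ≥ 2 (or has a self-loop).
The vertices on cycles are {2, 3, 6, 7, 10, 11} — 6 in total.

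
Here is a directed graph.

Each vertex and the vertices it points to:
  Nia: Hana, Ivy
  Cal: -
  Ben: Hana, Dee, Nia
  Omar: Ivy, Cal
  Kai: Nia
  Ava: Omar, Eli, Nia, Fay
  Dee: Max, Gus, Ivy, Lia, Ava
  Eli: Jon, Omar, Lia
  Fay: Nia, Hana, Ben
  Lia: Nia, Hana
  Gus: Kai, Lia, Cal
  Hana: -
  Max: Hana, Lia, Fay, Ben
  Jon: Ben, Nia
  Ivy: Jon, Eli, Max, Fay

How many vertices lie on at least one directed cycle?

A vertex is on a directed cycle iff it belongs to a strongly connected component of size ≥ 2 (or has a self-loop).
The vertices on cycles are {Ava, Ben, Dee, Eli, Fay, Gus, Ivy, Jon, Kai, Lia, Max, Nia, Omar} — 13 in total.

13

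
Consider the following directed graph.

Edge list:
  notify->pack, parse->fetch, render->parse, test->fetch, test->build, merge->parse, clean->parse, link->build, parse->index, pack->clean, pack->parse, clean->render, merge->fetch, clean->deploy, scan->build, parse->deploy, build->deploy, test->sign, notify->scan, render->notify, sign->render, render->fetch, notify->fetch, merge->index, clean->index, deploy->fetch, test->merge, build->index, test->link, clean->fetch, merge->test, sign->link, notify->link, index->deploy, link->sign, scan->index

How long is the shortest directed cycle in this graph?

2

For each vertex v, BFS finds the shortest path from v back to v.
The shortest such closed walk is test → merge → test, length 2.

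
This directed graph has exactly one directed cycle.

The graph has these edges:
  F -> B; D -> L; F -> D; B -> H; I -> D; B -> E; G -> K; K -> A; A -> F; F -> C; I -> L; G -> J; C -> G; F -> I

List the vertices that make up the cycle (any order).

A, C, F, G, K

DFS with gray/black marking from F:
F gray
  D gray
    L gray
    L black
  D black
  C gray
    G gray
      J gray
      J black
      K gray
        A gray
          A→F: F is gray → back edge
Back edge closes the cycle F → C → G → K → A → F; its vertices are {A, C, F, G, K}.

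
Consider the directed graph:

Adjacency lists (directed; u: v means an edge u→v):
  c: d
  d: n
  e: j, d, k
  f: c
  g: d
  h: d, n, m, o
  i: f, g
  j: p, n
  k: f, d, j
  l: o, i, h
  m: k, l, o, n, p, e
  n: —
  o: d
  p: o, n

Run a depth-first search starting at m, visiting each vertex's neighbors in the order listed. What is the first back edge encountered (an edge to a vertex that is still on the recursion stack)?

DFS from m (visiting each vertex's neighbors in the order listed); mark gray on enter, black on exit:
m gray
  k gray
    f gray
      c gray
        d gray
          n gray
          n black
        d black
      c black
    f black
    k→d: d black — skip
    j gray
      p gray
        o gray
          o→d: d black — skip
        o black
        p→n: n black — skip
      p black
      j→n: n black — skip
    j black
  k black
  l gray
    l→o: o black — skip
    i gray
      i→f: f black — skip
      g gray
        g→d: d black — skip
      g black
    i black
    h gray
      h→d: d black — skip
      h→n: n black — skip
      h→m: m is gray → back edge
First back edge: h → m.

h→m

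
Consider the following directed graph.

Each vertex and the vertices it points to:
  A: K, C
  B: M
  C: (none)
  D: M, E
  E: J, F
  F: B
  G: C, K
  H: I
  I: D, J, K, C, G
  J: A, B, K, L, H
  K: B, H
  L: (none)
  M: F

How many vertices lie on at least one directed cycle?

11

A vertex is on a directed cycle iff it belongs to a strongly connected component of size ≥ 2 (or has a self-loop).
The vertices on cycles are {A, B, D, E, F, G, H, I, J, K, M} — 11 in total.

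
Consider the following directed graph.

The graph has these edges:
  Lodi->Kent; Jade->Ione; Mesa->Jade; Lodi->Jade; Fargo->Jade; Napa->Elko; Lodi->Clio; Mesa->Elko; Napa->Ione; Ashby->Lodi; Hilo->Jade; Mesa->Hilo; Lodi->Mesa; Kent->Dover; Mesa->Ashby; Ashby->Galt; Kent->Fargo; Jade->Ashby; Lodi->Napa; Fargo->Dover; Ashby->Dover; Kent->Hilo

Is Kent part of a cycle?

Yes

Kent is on a cycle iff Kent can reach itself via ≥1 edge.
Kent → Hilo → Jade → Ashby → Lodi → Kent — yes.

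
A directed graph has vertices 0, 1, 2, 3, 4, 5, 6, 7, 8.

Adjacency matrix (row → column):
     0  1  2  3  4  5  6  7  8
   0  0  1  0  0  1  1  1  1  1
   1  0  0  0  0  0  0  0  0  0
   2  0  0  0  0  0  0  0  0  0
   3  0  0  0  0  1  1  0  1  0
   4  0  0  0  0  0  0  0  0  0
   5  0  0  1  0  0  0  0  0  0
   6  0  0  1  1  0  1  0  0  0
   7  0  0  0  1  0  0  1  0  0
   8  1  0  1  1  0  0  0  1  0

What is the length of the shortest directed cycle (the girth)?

2

For each vertex v, BFS finds the shortest path from v back to v.
The shortest such closed walk is 0 → 8 → 0, length 2.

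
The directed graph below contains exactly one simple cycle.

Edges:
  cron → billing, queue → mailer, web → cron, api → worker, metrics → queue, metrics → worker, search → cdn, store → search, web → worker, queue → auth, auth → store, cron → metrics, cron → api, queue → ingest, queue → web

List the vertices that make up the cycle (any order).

DFS with gray/black marking from queue:
queue gray
  ingest gray
  ingest black
  mailer gray
  mailer black
  auth gray
    store gray
      search gray
        cdn gray
        cdn black
      search black
    store black
  auth black
  web gray
    worker gray
    worker black
    cron gray
      api gray
        api→worker: worker black — skip
      api black
      metrics gray
        metrics→worker: worker black — skip
        metrics→queue: queue is gray → back edge
Back edge closes the cycle queue → web → cron → metrics → queue; its vertices are {web, cron, queue, metrics}.

web, cron, queue, metrics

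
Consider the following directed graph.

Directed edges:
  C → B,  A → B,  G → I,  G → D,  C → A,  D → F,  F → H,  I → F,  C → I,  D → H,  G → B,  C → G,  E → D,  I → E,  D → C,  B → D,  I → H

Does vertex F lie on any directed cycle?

F lies on a cycle iff there is a path from F back to itself.
Exploring from F, it never reaches itself; equivalently, its strongly connected component is a singleton.

No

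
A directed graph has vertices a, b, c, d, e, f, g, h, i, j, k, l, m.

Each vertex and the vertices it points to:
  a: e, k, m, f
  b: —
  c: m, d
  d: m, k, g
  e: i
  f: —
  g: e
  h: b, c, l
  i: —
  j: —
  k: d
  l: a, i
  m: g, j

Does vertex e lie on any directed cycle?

e lies on a cycle iff there is a path from e back to itself.
Exploring from e, it never reaches itself; equivalently, its strongly connected component is a singleton.

No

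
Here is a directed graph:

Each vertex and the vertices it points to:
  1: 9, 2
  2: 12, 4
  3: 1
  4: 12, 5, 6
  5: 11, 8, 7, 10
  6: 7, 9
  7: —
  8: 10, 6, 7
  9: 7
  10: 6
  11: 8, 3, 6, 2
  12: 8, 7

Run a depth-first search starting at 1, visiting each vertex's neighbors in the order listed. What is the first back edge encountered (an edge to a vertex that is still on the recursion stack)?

3->1

DFS from 1 (visiting each vertex's neighbors in the order listed); mark gray on enter, black on exit:
1 gray
  9 gray
    7 gray
    7 black
  9 black
  2 gray
    12 gray
      8 gray
        10 gray
          6 gray
            6→7: 7 black — skip
            6→9: 9 black — skip
          6 black
        10 black
        8→6: 6 black — skip
        8→7: 7 black — skip
      8 black
      12→7: 7 black — skip
    12 black
    4 gray
      4→12: 12 black — skip
      5 gray
        11 gray
          11→8: 8 black — skip
          3 gray
            3→1: 1 is gray → back edge
First back edge: 3 → 1.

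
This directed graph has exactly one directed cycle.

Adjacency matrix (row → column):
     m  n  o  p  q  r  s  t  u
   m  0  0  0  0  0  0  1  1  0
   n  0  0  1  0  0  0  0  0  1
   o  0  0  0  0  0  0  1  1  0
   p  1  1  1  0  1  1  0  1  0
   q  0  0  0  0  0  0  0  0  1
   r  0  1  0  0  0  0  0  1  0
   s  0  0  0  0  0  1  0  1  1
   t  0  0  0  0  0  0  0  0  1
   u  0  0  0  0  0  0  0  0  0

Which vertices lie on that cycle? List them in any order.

DFS with gray/black marking from r:
r gray
  t gray
    u gray
    u black
  t black
  n gray
    n→u: u black — skip
    o gray
      s gray
        s→t: t black — skip
        s→r: r is gray → back edge
Back edge closes the cycle r → n → o → s → r; its vertices are {n, o, r, s}.

n, o, r, s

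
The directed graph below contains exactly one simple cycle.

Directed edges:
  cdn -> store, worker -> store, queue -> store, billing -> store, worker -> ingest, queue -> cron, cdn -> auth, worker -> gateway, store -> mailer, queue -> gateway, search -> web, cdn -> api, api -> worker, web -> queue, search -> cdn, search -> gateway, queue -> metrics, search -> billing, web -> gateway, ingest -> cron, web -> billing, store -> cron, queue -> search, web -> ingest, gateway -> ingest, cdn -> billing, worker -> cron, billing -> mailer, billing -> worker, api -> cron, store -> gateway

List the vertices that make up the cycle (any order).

DFS with gray/black marking from search:
search gray
  billing gray
    worker gray
      store gray
        gateway gray
          ingest gray
            cron gray
            cron black
          ingest black
        gateway black
        mailer gray
        mailer black
        store→cron: cron black — skip
      store black
      worker→ingest: ingest black — skip
      worker→gateway: gateway black — skip
      worker→cron: cron black — skip
    worker black
    billing→store: store black — skip
    billing→mailer: mailer black — skip
  billing black
  web gray
    web→billing: billing black — skip
    web→ingest: ingest black — skip
    queue gray
      queue→cron: cron black — skip
      metrics gray
      metrics black
      queue→gateway: gateway black — skip
      queue→store: store black — skip
      queue→search: search is gray → back edge
Back edge closes the cycle search → web → queue → search; its vertices are {web, queue, search}.

web, queue, search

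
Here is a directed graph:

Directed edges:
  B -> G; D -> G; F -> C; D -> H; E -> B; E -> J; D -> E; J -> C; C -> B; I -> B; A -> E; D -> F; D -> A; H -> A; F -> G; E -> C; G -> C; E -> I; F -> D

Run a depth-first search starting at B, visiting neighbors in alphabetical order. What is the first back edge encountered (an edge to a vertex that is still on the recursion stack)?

DFS from B (visiting neighbors in alphabetical order); mark gray on enter, black on exit:
B gray
  G gray
    C gray
      C→B: B is gray → back edge
First back edge: C → B.

C->B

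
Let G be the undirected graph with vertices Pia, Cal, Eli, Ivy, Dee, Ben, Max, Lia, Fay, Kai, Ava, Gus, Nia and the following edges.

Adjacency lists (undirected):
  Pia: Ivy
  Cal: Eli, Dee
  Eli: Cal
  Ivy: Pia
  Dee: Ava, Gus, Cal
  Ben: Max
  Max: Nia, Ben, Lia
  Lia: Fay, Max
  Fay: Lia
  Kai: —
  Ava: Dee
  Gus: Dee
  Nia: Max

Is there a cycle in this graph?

DFS, tracking each vertex's parent; an edge to a visited non-parent vertex closes a cycle.
Start from Lia:
visit Lia (parent –)
  visit Fay (parent Lia)
    Fay–Lia: parent, skip
  visit Max (parent Lia)
    visit Nia (parent Max)
      Nia–Max: parent, skip
    visit Ben (parent Max)
      Ben–Max: parent, skip
    Max–Lia: parent, skip
visit Pia (parent –)
  visit Ivy (parent Pia)
    Ivy–Pia: parent, skip
visit Cal (parent –)
  visit Eli (parent Cal)
    Eli–Cal: parent, skip
  visit Dee (parent Cal)
    visit Ava (parent Dee)
      Ava–Dee: parent, skip
    visit Gus (parent Dee)
      Gus–Dee: parent, skip
    Dee–Cal: parent, skip
visit Kai (parent –)
No non-parent visited neighbor found — the graph is a forest.

No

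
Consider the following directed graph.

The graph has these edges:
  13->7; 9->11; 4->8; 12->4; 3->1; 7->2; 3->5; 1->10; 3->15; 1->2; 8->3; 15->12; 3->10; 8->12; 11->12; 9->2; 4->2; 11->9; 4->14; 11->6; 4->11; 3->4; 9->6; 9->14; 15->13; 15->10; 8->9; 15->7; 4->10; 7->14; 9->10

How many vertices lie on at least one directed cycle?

7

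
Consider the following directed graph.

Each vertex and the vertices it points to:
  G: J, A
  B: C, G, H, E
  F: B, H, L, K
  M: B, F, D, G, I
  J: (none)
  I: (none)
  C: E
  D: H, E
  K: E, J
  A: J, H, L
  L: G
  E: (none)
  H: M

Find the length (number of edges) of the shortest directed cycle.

3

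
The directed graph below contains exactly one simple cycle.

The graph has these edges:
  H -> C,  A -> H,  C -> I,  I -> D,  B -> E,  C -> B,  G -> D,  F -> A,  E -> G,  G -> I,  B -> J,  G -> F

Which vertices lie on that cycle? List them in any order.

A, B, C, E, F, G, H

DFS with gray/black marking from G:
G gray
  F gray
    A gray
      H gray
        C gray
          B gray
            J gray
            J black
            E gray
              E→G: G is gray → back edge
Back edge closes the cycle G → F → A → H → C → B → E → G; its vertices are {A, B, C, E, F, G, H}.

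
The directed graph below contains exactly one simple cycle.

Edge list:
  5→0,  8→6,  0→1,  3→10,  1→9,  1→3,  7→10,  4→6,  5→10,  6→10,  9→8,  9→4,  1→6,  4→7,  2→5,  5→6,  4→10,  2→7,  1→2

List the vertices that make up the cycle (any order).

DFS with gray/black marking from 1:
1 gray
  2 gray
    7 gray
      10 gray
      10 black
    7 black
    5 gray
      6 gray
        6→10: 10 black — skip
      6 black
      0 gray
        0→1: 1 is gray → back edge
Back edge closes the cycle 1 → 2 → 5 → 0 → 1; its vertices are {0, 1, 2, 5}.

0, 1, 2, 5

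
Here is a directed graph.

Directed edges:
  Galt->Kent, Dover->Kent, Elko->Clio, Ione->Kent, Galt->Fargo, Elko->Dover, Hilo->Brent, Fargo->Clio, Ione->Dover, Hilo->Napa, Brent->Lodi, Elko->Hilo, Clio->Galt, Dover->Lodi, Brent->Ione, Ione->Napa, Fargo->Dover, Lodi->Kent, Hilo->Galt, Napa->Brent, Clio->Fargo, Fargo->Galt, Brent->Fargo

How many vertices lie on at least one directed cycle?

6

A vertex is on a directed cycle iff it belongs to a strongly connected component of size ≥ 2 (or has a self-loop).
The vertices on cycles are {Clio, Galt, Ione, Napa, Brent, Fargo} — 6 in total.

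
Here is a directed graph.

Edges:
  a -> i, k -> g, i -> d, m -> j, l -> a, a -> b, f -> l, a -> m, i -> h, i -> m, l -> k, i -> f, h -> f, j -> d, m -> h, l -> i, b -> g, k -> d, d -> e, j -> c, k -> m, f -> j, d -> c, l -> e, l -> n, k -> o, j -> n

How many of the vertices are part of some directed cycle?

A vertex is on a directed cycle iff it belongs to a strongly connected component of size ≥ 2 (or has a self-loop).
The vertices on cycles are {a, f, h, i, k, l, m} — 7 in total.

7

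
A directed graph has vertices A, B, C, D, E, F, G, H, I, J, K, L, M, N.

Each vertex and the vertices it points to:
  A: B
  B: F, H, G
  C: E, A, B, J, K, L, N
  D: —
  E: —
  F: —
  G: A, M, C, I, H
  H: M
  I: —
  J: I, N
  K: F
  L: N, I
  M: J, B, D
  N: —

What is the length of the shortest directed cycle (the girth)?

3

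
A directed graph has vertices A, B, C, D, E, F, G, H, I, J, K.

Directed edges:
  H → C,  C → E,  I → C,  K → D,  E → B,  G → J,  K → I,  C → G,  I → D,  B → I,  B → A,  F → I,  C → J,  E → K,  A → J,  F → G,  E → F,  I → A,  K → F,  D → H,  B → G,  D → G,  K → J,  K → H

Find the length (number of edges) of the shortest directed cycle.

4

For each vertex v, BFS finds the shortest path from v back to v.
The shortest such closed walk is E → K → H → C → E, length 4.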